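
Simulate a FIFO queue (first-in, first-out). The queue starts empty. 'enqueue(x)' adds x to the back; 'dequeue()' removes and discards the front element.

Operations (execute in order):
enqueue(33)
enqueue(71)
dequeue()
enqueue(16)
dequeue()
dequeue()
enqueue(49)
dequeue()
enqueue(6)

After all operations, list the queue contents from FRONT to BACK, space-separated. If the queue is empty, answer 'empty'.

enqueue(33): [33]
enqueue(71): [33, 71]
dequeue(): [71]
enqueue(16): [71, 16]
dequeue(): [16]
dequeue(): []
enqueue(49): [49]
dequeue(): []
enqueue(6): [6]

Answer: 6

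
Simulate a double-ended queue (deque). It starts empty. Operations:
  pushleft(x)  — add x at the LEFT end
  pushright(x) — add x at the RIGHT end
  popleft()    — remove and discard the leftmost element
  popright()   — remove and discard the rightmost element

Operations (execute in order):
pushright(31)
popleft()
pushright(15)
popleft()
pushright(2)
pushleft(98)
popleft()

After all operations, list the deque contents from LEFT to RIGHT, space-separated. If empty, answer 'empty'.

pushright(31): [31]
popleft(): []
pushright(15): [15]
popleft(): []
pushright(2): [2]
pushleft(98): [98, 2]
popleft(): [2]

Answer: 2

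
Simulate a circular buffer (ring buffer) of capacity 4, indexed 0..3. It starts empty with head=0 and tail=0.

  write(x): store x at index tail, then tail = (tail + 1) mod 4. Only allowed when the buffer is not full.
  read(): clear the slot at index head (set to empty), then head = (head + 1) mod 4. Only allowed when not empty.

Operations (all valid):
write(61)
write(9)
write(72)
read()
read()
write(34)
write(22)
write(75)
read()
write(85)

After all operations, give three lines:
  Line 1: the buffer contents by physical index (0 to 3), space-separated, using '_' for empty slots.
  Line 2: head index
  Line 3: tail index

Answer: 22 75 85 34
3
3

Derivation:
write(61): buf=[61 _ _ _], head=0, tail=1, size=1
write(9): buf=[61 9 _ _], head=0, tail=2, size=2
write(72): buf=[61 9 72 _], head=0, tail=3, size=3
read(): buf=[_ 9 72 _], head=1, tail=3, size=2
read(): buf=[_ _ 72 _], head=2, tail=3, size=1
write(34): buf=[_ _ 72 34], head=2, tail=0, size=2
write(22): buf=[22 _ 72 34], head=2, tail=1, size=3
write(75): buf=[22 75 72 34], head=2, tail=2, size=4
read(): buf=[22 75 _ 34], head=3, tail=2, size=3
write(85): buf=[22 75 85 34], head=3, tail=3, size=4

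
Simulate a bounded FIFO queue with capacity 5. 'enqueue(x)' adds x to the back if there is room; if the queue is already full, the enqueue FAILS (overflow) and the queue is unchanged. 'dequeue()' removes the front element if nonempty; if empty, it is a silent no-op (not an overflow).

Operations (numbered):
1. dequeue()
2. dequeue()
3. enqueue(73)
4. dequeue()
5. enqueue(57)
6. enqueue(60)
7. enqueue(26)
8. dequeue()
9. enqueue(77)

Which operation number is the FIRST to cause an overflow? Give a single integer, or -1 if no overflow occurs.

1. dequeue(): empty, no-op, size=0
2. dequeue(): empty, no-op, size=0
3. enqueue(73): size=1
4. dequeue(): size=0
5. enqueue(57): size=1
6. enqueue(60): size=2
7. enqueue(26): size=3
8. dequeue(): size=2
9. enqueue(77): size=3

Answer: -1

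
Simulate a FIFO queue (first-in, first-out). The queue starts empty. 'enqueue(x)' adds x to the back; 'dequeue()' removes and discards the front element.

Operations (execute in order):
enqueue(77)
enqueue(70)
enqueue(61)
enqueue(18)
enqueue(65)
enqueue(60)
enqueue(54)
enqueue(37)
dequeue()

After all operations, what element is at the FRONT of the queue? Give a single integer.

Answer: 70

Derivation:
enqueue(77): queue = [77]
enqueue(70): queue = [77, 70]
enqueue(61): queue = [77, 70, 61]
enqueue(18): queue = [77, 70, 61, 18]
enqueue(65): queue = [77, 70, 61, 18, 65]
enqueue(60): queue = [77, 70, 61, 18, 65, 60]
enqueue(54): queue = [77, 70, 61, 18, 65, 60, 54]
enqueue(37): queue = [77, 70, 61, 18, 65, 60, 54, 37]
dequeue(): queue = [70, 61, 18, 65, 60, 54, 37]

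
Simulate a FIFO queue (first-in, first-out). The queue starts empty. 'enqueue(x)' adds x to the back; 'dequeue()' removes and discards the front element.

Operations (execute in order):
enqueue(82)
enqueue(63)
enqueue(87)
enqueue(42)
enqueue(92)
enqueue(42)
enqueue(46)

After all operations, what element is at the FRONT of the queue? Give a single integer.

Answer: 82

Derivation:
enqueue(82): queue = [82]
enqueue(63): queue = [82, 63]
enqueue(87): queue = [82, 63, 87]
enqueue(42): queue = [82, 63, 87, 42]
enqueue(92): queue = [82, 63, 87, 42, 92]
enqueue(42): queue = [82, 63, 87, 42, 92, 42]
enqueue(46): queue = [82, 63, 87, 42, 92, 42, 46]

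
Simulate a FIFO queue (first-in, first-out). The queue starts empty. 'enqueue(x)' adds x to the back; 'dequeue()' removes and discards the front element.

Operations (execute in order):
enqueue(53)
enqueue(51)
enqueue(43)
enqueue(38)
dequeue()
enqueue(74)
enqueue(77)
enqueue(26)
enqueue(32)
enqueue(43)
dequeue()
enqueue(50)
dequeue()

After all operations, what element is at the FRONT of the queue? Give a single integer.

enqueue(53): queue = [53]
enqueue(51): queue = [53, 51]
enqueue(43): queue = [53, 51, 43]
enqueue(38): queue = [53, 51, 43, 38]
dequeue(): queue = [51, 43, 38]
enqueue(74): queue = [51, 43, 38, 74]
enqueue(77): queue = [51, 43, 38, 74, 77]
enqueue(26): queue = [51, 43, 38, 74, 77, 26]
enqueue(32): queue = [51, 43, 38, 74, 77, 26, 32]
enqueue(43): queue = [51, 43, 38, 74, 77, 26, 32, 43]
dequeue(): queue = [43, 38, 74, 77, 26, 32, 43]
enqueue(50): queue = [43, 38, 74, 77, 26, 32, 43, 50]
dequeue(): queue = [38, 74, 77, 26, 32, 43, 50]

Answer: 38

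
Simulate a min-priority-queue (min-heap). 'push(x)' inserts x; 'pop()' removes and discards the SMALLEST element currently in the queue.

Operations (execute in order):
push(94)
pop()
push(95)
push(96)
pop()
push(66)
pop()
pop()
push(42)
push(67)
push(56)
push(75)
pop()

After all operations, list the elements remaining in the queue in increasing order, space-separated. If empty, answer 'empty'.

push(94): heap contents = [94]
pop() → 94: heap contents = []
push(95): heap contents = [95]
push(96): heap contents = [95, 96]
pop() → 95: heap contents = [96]
push(66): heap contents = [66, 96]
pop() → 66: heap contents = [96]
pop() → 96: heap contents = []
push(42): heap contents = [42]
push(67): heap contents = [42, 67]
push(56): heap contents = [42, 56, 67]
push(75): heap contents = [42, 56, 67, 75]
pop() → 42: heap contents = [56, 67, 75]

Answer: 56 67 75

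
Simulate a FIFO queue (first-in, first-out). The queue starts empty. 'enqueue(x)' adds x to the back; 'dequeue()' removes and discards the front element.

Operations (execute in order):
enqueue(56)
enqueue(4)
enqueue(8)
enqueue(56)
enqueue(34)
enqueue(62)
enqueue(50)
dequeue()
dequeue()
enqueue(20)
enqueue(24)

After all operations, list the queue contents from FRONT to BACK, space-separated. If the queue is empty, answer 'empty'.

Answer: 8 56 34 62 50 20 24

Derivation:
enqueue(56): [56]
enqueue(4): [56, 4]
enqueue(8): [56, 4, 8]
enqueue(56): [56, 4, 8, 56]
enqueue(34): [56, 4, 8, 56, 34]
enqueue(62): [56, 4, 8, 56, 34, 62]
enqueue(50): [56, 4, 8, 56, 34, 62, 50]
dequeue(): [4, 8, 56, 34, 62, 50]
dequeue(): [8, 56, 34, 62, 50]
enqueue(20): [8, 56, 34, 62, 50, 20]
enqueue(24): [8, 56, 34, 62, 50, 20, 24]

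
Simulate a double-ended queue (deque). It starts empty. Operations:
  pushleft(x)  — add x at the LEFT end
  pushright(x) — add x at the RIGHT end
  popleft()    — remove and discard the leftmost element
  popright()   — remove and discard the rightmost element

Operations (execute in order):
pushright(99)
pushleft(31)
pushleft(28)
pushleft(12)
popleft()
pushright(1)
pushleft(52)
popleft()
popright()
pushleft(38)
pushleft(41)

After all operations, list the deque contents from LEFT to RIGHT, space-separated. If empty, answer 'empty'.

Answer: 41 38 28 31 99

Derivation:
pushright(99): [99]
pushleft(31): [31, 99]
pushleft(28): [28, 31, 99]
pushleft(12): [12, 28, 31, 99]
popleft(): [28, 31, 99]
pushright(1): [28, 31, 99, 1]
pushleft(52): [52, 28, 31, 99, 1]
popleft(): [28, 31, 99, 1]
popright(): [28, 31, 99]
pushleft(38): [38, 28, 31, 99]
pushleft(41): [41, 38, 28, 31, 99]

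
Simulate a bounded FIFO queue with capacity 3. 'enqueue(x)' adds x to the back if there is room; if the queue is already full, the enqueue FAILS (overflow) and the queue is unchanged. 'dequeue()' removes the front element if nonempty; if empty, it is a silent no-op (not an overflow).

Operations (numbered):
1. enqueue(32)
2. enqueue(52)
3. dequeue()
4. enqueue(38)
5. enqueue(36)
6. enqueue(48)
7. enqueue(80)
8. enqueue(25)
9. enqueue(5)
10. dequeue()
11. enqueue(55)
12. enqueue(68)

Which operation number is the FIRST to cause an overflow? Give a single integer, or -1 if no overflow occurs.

1. enqueue(32): size=1
2. enqueue(52): size=2
3. dequeue(): size=1
4. enqueue(38): size=2
5. enqueue(36): size=3
6. enqueue(48): size=3=cap → OVERFLOW (fail)
7. enqueue(80): size=3=cap → OVERFLOW (fail)
8. enqueue(25): size=3=cap → OVERFLOW (fail)
9. enqueue(5): size=3=cap → OVERFLOW (fail)
10. dequeue(): size=2
11. enqueue(55): size=3
12. enqueue(68): size=3=cap → OVERFLOW (fail)

Answer: 6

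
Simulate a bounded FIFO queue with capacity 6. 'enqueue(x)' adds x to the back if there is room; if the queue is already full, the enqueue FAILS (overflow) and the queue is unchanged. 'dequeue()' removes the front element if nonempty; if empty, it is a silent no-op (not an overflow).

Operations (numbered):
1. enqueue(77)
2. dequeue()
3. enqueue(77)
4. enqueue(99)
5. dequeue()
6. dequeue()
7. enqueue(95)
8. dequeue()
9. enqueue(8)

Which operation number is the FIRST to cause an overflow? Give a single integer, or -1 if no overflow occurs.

1. enqueue(77): size=1
2. dequeue(): size=0
3. enqueue(77): size=1
4. enqueue(99): size=2
5. dequeue(): size=1
6. dequeue(): size=0
7. enqueue(95): size=1
8. dequeue(): size=0
9. enqueue(8): size=1

Answer: -1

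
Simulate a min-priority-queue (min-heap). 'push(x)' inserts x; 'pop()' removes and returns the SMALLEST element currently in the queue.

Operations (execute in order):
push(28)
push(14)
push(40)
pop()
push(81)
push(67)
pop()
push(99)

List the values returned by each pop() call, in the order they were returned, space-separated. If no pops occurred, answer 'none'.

Answer: 14 28

Derivation:
push(28): heap contents = [28]
push(14): heap contents = [14, 28]
push(40): heap contents = [14, 28, 40]
pop() → 14: heap contents = [28, 40]
push(81): heap contents = [28, 40, 81]
push(67): heap contents = [28, 40, 67, 81]
pop() → 28: heap contents = [40, 67, 81]
push(99): heap contents = [40, 67, 81, 99]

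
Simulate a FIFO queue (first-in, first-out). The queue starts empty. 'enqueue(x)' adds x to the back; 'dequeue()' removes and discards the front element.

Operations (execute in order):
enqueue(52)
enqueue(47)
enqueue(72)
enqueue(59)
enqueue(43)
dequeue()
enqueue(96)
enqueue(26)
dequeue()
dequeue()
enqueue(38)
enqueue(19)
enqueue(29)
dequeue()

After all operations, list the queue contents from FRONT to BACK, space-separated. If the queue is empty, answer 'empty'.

enqueue(52): [52]
enqueue(47): [52, 47]
enqueue(72): [52, 47, 72]
enqueue(59): [52, 47, 72, 59]
enqueue(43): [52, 47, 72, 59, 43]
dequeue(): [47, 72, 59, 43]
enqueue(96): [47, 72, 59, 43, 96]
enqueue(26): [47, 72, 59, 43, 96, 26]
dequeue(): [72, 59, 43, 96, 26]
dequeue(): [59, 43, 96, 26]
enqueue(38): [59, 43, 96, 26, 38]
enqueue(19): [59, 43, 96, 26, 38, 19]
enqueue(29): [59, 43, 96, 26, 38, 19, 29]
dequeue(): [43, 96, 26, 38, 19, 29]

Answer: 43 96 26 38 19 29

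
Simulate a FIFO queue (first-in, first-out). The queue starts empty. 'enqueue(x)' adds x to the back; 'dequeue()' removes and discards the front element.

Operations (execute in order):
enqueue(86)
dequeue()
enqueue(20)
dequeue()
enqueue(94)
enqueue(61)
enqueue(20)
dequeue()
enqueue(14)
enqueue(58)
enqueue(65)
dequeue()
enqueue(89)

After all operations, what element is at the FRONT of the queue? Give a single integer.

Answer: 20

Derivation:
enqueue(86): queue = [86]
dequeue(): queue = []
enqueue(20): queue = [20]
dequeue(): queue = []
enqueue(94): queue = [94]
enqueue(61): queue = [94, 61]
enqueue(20): queue = [94, 61, 20]
dequeue(): queue = [61, 20]
enqueue(14): queue = [61, 20, 14]
enqueue(58): queue = [61, 20, 14, 58]
enqueue(65): queue = [61, 20, 14, 58, 65]
dequeue(): queue = [20, 14, 58, 65]
enqueue(89): queue = [20, 14, 58, 65, 89]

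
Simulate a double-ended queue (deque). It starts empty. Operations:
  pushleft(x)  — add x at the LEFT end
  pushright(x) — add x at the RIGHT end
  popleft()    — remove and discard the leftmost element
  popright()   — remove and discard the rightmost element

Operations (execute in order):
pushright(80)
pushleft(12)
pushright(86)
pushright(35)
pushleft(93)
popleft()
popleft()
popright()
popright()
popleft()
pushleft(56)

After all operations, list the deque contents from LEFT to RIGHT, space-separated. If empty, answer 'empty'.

Answer: 56

Derivation:
pushright(80): [80]
pushleft(12): [12, 80]
pushright(86): [12, 80, 86]
pushright(35): [12, 80, 86, 35]
pushleft(93): [93, 12, 80, 86, 35]
popleft(): [12, 80, 86, 35]
popleft(): [80, 86, 35]
popright(): [80, 86]
popright(): [80]
popleft(): []
pushleft(56): [56]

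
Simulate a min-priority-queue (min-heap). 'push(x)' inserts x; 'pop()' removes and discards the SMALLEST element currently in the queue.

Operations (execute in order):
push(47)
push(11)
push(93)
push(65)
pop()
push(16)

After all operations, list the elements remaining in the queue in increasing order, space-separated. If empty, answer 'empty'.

Answer: 16 47 65 93

Derivation:
push(47): heap contents = [47]
push(11): heap contents = [11, 47]
push(93): heap contents = [11, 47, 93]
push(65): heap contents = [11, 47, 65, 93]
pop() → 11: heap contents = [47, 65, 93]
push(16): heap contents = [16, 47, 65, 93]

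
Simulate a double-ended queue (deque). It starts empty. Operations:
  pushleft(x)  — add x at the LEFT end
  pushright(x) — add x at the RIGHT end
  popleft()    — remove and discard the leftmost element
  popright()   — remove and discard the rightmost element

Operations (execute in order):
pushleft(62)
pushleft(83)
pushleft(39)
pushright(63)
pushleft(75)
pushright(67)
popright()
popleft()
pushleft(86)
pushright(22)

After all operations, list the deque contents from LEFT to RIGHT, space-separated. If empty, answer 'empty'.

Answer: 86 39 83 62 63 22

Derivation:
pushleft(62): [62]
pushleft(83): [83, 62]
pushleft(39): [39, 83, 62]
pushright(63): [39, 83, 62, 63]
pushleft(75): [75, 39, 83, 62, 63]
pushright(67): [75, 39, 83, 62, 63, 67]
popright(): [75, 39, 83, 62, 63]
popleft(): [39, 83, 62, 63]
pushleft(86): [86, 39, 83, 62, 63]
pushright(22): [86, 39, 83, 62, 63, 22]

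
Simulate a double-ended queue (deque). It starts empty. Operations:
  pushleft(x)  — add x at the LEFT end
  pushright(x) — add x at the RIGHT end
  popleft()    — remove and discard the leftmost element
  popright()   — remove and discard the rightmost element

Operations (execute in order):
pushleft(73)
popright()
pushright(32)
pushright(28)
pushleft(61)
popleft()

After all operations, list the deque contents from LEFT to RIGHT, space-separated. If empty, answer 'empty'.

Answer: 32 28

Derivation:
pushleft(73): [73]
popright(): []
pushright(32): [32]
pushright(28): [32, 28]
pushleft(61): [61, 32, 28]
popleft(): [32, 28]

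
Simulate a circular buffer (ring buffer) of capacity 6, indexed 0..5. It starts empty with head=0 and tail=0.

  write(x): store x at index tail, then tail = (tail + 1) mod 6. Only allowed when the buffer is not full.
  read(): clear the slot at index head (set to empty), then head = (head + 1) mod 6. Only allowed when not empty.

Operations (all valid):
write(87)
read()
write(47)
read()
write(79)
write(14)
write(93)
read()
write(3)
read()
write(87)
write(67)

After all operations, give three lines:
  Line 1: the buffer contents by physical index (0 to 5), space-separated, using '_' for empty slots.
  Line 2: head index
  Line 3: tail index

write(87): buf=[87 _ _ _ _ _], head=0, tail=1, size=1
read(): buf=[_ _ _ _ _ _], head=1, tail=1, size=0
write(47): buf=[_ 47 _ _ _ _], head=1, tail=2, size=1
read(): buf=[_ _ _ _ _ _], head=2, tail=2, size=0
write(79): buf=[_ _ 79 _ _ _], head=2, tail=3, size=1
write(14): buf=[_ _ 79 14 _ _], head=2, tail=4, size=2
write(93): buf=[_ _ 79 14 93 _], head=2, tail=5, size=3
read(): buf=[_ _ _ 14 93 _], head=3, tail=5, size=2
write(3): buf=[_ _ _ 14 93 3], head=3, tail=0, size=3
read(): buf=[_ _ _ _ 93 3], head=4, tail=0, size=2
write(87): buf=[87 _ _ _ 93 3], head=4, tail=1, size=3
write(67): buf=[87 67 _ _ 93 3], head=4, tail=2, size=4

Answer: 87 67 _ _ 93 3
4
2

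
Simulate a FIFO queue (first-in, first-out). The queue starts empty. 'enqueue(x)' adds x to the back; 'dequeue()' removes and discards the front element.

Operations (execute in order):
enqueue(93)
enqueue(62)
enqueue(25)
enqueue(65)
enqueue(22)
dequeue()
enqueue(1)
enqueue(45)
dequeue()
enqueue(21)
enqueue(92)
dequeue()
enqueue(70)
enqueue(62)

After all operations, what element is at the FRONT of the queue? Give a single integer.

enqueue(93): queue = [93]
enqueue(62): queue = [93, 62]
enqueue(25): queue = [93, 62, 25]
enqueue(65): queue = [93, 62, 25, 65]
enqueue(22): queue = [93, 62, 25, 65, 22]
dequeue(): queue = [62, 25, 65, 22]
enqueue(1): queue = [62, 25, 65, 22, 1]
enqueue(45): queue = [62, 25, 65, 22, 1, 45]
dequeue(): queue = [25, 65, 22, 1, 45]
enqueue(21): queue = [25, 65, 22, 1, 45, 21]
enqueue(92): queue = [25, 65, 22, 1, 45, 21, 92]
dequeue(): queue = [65, 22, 1, 45, 21, 92]
enqueue(70): queue = [65, 22, 1, 45, 21, 92, 70]
enqueue(62): queue = [65, 22, 1, 45, 21, 92, 70, 62]

Answer: 65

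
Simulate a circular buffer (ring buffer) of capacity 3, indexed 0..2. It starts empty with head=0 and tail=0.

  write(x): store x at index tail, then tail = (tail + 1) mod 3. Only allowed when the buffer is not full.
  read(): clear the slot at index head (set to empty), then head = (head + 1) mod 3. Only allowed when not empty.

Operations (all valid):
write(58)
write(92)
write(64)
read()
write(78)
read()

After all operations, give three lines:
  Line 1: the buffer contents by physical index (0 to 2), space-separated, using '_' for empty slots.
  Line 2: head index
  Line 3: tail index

Answer: 78 _ 64
2
1

Derivation:
write(58): buf=[58 _ _], head=0, tail=1, size=1
write(92): buf=[58 92 _], head=0, tail=2, size=2
write(64): buf=[58 92 64], head=0, tail=0, size=3
read(): buf=[_ 92 64], head=1, tail=0, size=2
write(78): buf=[78 92 64], head=1, tail=1, size=3
read(): buf=[78 _ 64], head=2, tail=1, size=2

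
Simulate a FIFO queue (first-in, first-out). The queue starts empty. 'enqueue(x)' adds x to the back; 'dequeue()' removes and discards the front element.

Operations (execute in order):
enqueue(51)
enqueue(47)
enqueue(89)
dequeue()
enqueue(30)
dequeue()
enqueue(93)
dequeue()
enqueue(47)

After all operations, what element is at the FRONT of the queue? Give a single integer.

Answer: 30

Derivation:
enqueue(51): queue = [51]
enqueue(47): queue = [51, 47]
enqueue(89): queue = [51, 47, 89]
dequeue(): queue = [47, 89]
enqueue(30): queue = [47, 89, 30]
dequeue(): queue = [89, 30]
enqueue(93): queue = [89, 30, 93]
dequeue(): queue = [30, 93]
enqueue(47): queue = [30, 93, 47]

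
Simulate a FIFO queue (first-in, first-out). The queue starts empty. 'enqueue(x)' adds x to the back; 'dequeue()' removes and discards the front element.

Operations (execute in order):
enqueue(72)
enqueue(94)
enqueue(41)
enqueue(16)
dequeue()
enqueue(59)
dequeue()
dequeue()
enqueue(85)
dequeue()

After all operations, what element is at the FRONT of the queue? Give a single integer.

enqueue(72): queue = [72]
enqueue(94): queue = [72, 94]
enqueue(41): queue = [72, 94, 41]
enqueue(16): queue = [72, 94, 41, 16]
dequeue(): queue = [94, 41, 16]
enqueue(59): queue = [94, 41, 16, 59]
dequeue(): queue = [41, 16, 59]
dequeue(): queue = [16, 59]
enqueue(85): queue = [16, 59, 85]
dequeue(): queue = [59, 85]

Answer: 59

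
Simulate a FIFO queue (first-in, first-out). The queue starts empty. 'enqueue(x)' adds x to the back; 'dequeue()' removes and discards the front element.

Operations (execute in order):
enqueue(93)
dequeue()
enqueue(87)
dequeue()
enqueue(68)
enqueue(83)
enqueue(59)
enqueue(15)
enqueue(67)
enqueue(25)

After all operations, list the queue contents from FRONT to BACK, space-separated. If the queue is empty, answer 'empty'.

Answer: 68 83 59 15 67 25

Derivation:
enqueue(93): [93]
dequeue(): []
enqueue(87): [87]
dequeue(): []
enqueue(68): [68]
enqueue(83): [68, 83]
enqueue(59): [68, 83, 59]
enqueue(15): [68, 83, 59, 15]
enqueue(67): [68, 83, 59, 15, 67]
enqueue(25): [68, 83, 59, 15, 67, 25]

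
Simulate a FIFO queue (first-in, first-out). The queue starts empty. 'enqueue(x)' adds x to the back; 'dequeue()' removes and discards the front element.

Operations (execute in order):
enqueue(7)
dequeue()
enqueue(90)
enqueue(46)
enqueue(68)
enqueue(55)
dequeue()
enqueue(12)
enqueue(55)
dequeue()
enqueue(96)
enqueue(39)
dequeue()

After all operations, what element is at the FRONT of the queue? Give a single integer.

Answer: 55

Derivation:
enqueue(7): queue = [7]
dequeue(): queue = []
enqueue(90): queue = [90]
enqueue(46): queue = [90, 46]
enqueue(68): queue = [90, 46, 68]
enqueue(55): queue = [90, 46, 68, 55]
dequeue(): queue = [46, 68, 55]
enqueue(12): queue = [46, 68, 55, 12]
enqueue(55): queue = [46, 68, 55, 12, 55]
dequeue(): queue = [68, 55, 12, 55]
enqueue(96): queue = [68, 55, 12, 55, 96]
enqueue(39): queue = [68, 55, 12, 55, 96, 39]
dequeue(): queue = [55, 12, 55, 96, 39]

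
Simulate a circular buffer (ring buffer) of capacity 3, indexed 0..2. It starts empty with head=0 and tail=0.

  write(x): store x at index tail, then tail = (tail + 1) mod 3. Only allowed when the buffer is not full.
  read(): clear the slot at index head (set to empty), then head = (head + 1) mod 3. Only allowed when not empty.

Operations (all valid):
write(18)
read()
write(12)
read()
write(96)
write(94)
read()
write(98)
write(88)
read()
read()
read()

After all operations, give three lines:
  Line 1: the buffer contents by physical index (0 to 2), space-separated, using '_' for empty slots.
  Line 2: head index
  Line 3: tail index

Answer: _ _ _
0
0

Derivation:
write(18): buf=[18 _ _], head=0, tail=1, size=1
read(): buf=[_ _ _], head=1, tail=1, size=0
write(12): buf=[_ 12 _], head=1, tail=2, size=1
read(): buf=[_ _ _], head=2, tail=2, size=0
write(96): buf=[_ _ 96], head=2, tail=0, size=1
write(94): buf=[94 _ 96], head=2, tail=1, size=2
read(): buf=[94 _ _], head=0, tail=1, size=1
write(98): buf=[94 98 _], head=0, tail=2, size=2
write(88): buf=[94 98 88], head=0, tail=0, size=3
read(): buf=[_ 98 88], head=1, tail=0, size=2
read(): buf=[_ _ 88], head=2, tail=0, size=1
read(): buf=[_ _ _], head=0, tail=0, size=0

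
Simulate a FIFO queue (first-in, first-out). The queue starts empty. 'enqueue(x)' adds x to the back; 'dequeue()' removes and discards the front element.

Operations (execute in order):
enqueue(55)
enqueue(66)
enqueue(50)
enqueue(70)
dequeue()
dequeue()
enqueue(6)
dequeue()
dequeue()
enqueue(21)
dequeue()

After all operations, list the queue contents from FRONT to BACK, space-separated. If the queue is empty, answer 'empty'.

enqueue(55): [55]
enqueue(66): [55, 66]
enqueue(50): [55, 66, 50]
enqueue(70): [55, 66, 50, 70]
dequeue(): [66, 50, 70]
dequeue(): [50, 70]
enqueue(6): [50, 70, 6]
dequeue(): [70, 6]
dequeue(): [6]
enqueue(21): [6, 21]
dequeue(): [21]

Answer: 21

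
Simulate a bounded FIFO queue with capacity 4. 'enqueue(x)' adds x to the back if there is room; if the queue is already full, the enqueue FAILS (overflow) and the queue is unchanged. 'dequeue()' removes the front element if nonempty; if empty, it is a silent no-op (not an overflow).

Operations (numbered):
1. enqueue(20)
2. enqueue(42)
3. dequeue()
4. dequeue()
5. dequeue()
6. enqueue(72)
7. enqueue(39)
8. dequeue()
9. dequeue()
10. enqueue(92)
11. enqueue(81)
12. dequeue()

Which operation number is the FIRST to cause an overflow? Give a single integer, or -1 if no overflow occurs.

1. enqueue(20): size=1
2. enqueue(42): size=2
3. dequeue(): size=1
4. dequeue(): size=0
5. dequeue(): empty, no-op, size=0
6. enqueue(72): size=1
7. enqueue(39): size=2
8. dequeue(): size=1
9. dequeue(): size=0
10. enqueue(92): size=1
11. enqueue(81): size=2
12. dequeue(): size=1

Answer: -1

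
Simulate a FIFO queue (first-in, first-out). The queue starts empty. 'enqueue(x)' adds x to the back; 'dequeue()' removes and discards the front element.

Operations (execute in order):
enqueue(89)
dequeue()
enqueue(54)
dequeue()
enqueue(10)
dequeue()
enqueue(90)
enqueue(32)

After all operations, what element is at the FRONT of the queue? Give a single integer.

enqueue(89): queue = [89]
dequeue(): queue = []
enqueue(54): queue = [54]
dequeue(): queue = []
enqueue(10): queue = [10]
dequeue(): queue = []
enqueue(90): queue = [90]
enqueue(32): queue = [90, 32]

Answer: 90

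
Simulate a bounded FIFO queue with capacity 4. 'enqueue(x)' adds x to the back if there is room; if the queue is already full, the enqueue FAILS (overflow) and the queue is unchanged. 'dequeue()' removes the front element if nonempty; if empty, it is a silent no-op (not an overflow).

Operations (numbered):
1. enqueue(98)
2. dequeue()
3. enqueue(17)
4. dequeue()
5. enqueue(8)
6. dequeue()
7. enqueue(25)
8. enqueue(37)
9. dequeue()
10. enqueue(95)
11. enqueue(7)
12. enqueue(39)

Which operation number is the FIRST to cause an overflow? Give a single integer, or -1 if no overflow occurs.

1. enqueue(98): size=1
2. dequeue(): size=0
3. enqueue(17): size=1
4. dequeue(): size=0
5. enqueue(8): size=1
6. dequeue(): size=0
7. enqueue(25): size=1
8. enqueue(37): size=2
9. dequeue(): size=1
10. enqueue(95): size=2
11. enqueue(7): size=3
12. enqueue(39): size=4

Answer: -1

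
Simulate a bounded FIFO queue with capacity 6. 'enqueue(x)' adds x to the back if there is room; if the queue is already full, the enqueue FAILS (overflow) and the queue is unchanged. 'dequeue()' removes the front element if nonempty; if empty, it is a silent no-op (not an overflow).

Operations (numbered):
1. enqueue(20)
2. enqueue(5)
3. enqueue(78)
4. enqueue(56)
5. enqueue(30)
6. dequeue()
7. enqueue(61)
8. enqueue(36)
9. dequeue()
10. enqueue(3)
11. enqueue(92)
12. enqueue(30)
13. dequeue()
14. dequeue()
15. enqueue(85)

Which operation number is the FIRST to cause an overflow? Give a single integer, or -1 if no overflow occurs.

1. enqueue(20): size=1
2. enqueue(5): size=2
3. enqueue(78): size=3
4. enqueue(56): size=4
5. enqueue(30): size=5
6. dequeue(): size=4
7. enqueue(61): size=5
8. enqueue(36): size=6
9. dequeue(): size=5
10. enqueue(3): size=6
11. enqueue(92): size=6=cap → OVERFLOW (fail)
12. enqueue(30): size=6=cap → OVERFLOW (fail)
13. dequeue(): size=5
14. dequeue(): size=4
15. enqueue(85): size=5

Answer: 11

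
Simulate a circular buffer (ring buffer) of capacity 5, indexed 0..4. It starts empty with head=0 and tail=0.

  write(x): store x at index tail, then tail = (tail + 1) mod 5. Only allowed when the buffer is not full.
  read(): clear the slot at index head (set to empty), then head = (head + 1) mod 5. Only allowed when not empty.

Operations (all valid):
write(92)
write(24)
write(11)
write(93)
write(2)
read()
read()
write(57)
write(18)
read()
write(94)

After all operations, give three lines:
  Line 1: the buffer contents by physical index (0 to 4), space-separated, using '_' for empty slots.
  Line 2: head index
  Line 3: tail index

write(92): buf=[92 _ _ _ _], head=0, tail=1, size=1
write(24): buf=[92 24 _ _ _], head=0, tail=2, size=2
write(11): buf=[92 24 11 _ _], head=0, tail=3, size=3
write(93): buf=[92 24 11 93 _], head=0, tail=4, size=4
write(2): buf=[92 24 11 93 2], head=0, tail=0, size=5
read(): buf=[_ 24 11 93 2], head=1, tail=0, size=4
read(): buf=[_ _ 11 93 2], head=2, tail=0, size=3
write(57): buf=[57 _ 11 93 2], head=2, tail=1, size=4
write(18): buf=[57 18 11 93 2], head=2, tail=2, size=5
read(): buf=[57 18 _ 93 2], head=3, tail=2, size=4
write(94): buf=[57 18 94 93 2], head=3, tail=3, size=5

Answer: 57 18 94 93 2
3
3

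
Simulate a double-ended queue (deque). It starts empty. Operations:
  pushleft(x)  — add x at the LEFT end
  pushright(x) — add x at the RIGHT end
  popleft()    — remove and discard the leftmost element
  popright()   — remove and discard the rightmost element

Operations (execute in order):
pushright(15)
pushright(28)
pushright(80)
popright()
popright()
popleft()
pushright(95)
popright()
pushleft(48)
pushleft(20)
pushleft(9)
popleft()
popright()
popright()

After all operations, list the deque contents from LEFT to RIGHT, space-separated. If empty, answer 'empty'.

Answer: empty

Derivation:
pushright(15): [15]
pushright(28): [15, 28]
pushright(80): [15, 28, 80]
popright(): [15, 28]
popright(): [15]
popleft(): []
pushright(95): [95]
popright(): []
pushleft(48): [48]
pushleft(20): [20, 48]
pushleft(9): [9, 20, 48]
popleft(): [20, 48]
popright(): [20]
popright(): []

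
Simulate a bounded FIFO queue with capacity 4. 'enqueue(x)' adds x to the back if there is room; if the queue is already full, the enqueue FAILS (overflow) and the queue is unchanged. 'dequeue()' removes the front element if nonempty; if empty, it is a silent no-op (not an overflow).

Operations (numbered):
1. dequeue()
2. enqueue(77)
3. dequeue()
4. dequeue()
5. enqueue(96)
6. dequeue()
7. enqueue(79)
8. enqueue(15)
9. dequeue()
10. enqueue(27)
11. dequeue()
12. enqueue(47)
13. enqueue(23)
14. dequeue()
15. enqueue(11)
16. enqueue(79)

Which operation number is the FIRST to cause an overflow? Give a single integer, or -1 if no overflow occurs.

1. dequeue(): empty, no-op, size=0
2. enqueue(77): size=1
3. dequeue(): size=0
4. dequeue(): empty, no-op, size=0
5. enqueue(96): size=1
6. dequeue(): size=0
7. enqueue(79): size=1
8. enqueue(15): size=2
9. dequeue(): size=1
10. enqueue(27): size=2
11. dequeue(): size=1
12. enqueue(47): size=2
13. enqueue(23): size=3
14. dequeue(): size=2
15. enqueue(11): size=3
16. enqueue(79): size=4

Answer: -1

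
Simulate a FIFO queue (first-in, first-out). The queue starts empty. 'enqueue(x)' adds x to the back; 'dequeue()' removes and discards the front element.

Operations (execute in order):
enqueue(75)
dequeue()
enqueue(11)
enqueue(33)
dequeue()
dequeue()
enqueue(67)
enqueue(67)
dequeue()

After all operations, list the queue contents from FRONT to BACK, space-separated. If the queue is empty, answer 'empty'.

Answer: 67

Derivation:
enqueue(75): [75]
dequeue(): []
enqueue(11): [11]
enqueue(33): [11, 33]
dequeue(): [33]
dequeue(): []
enqueue(67): [67]
enqueue(67): [67, 67]
dequeue(): [67]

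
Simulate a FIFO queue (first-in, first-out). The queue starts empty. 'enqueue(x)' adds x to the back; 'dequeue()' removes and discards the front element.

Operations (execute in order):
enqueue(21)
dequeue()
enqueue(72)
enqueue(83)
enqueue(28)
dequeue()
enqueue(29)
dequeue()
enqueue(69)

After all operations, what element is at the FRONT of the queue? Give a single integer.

enqueue(21): queue = [21]
dequeue(): queue = []
enqueue(72): queue = [72]
enqueue(83): queue = [72, 83]
enqueue(28): queue = [72, 83, 28]
dequeue(): queue = [83, 28]
enqueue(29): queue = [83, 28, 29]
dequeue(): queue = [28, 29]
enqueue(69): queue = [28, 29, 69]

Answer: 28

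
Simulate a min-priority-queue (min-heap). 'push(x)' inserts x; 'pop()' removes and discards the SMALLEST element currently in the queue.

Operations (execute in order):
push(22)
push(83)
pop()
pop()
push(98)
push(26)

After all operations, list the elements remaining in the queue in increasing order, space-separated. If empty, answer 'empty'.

Answer: 26 98

Derivation:
push(22): heap contents = [22]
push(83): heap contents = [22, 83]
pop() → 22: heap contents = [83]
pop() → 83: heap contents = []
push(98): heap contents = [98]
push(26): heap contents = [26, 98]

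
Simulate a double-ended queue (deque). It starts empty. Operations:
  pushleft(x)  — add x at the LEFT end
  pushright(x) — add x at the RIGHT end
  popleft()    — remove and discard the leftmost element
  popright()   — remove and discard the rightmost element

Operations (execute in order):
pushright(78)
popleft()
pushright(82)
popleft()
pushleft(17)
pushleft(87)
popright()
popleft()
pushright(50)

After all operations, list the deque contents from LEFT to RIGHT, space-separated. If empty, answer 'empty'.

pushright(78): [78]
popleft(): []
pushright(82): [82]
popleft(): []
pushleft(17): [17]
pushleft(87): [87, 17]
popright(): [87]
popleft(): []
pushright(50): [50]

Answer: 50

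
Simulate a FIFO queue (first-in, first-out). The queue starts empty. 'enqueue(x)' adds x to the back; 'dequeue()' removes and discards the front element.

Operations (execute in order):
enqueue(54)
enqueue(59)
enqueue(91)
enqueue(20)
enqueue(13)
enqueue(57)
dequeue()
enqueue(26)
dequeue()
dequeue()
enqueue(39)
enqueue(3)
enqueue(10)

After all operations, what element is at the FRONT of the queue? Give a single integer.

enqueue(54): queue = [54]
enqueue(59): queue = [54, 59]
enqueue(91): queue = [54, 59, 91]
enqueue(20): queue = [54, 59, 91, 20]
enqueue(13): queue = [54, 59, 91, 20, 13]
enqueue(57): queue = [54, 59, 91, 20, 13, 57]
dequeue(): queue = [59, 91, 20, 13, 57]
enqueue(26): queue = [59, 91, 20, 13, 57, 26]
dequeue(): queue = [91, 20, 13, 57, 26]
dequeue(): queue = [20, 13, 57, 26]
enqueue(39): queue = [20, 13, 57, 26, 39]
enqueue(3): queue = [20, 13, 57, 26, 39, 3]
enqueue(10): queue = [20, 13, 57, 26, 39, 3, 10]

Answer: 20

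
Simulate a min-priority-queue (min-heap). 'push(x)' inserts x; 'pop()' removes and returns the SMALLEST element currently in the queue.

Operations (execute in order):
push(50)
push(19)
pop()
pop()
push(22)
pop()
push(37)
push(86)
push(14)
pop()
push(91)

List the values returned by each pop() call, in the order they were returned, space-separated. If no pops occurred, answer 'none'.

push(50): heap contents = [50]
push(19): heap contents = [19, 50]
pop() → 19: heap contents = [50]
pop() → 50: heap contents = []
push(22): heap contents = [22]
pop() → 22: heap contents = []
push(37): heap contents = [37]
push(86): heap contents = [37, 86]
push(14): heap contents = [14, 37, 86]
pop() → 14: heap contents = [37, 86]
push(91): heap contents = [37, 86, 91]

Answer: 19 50 22 14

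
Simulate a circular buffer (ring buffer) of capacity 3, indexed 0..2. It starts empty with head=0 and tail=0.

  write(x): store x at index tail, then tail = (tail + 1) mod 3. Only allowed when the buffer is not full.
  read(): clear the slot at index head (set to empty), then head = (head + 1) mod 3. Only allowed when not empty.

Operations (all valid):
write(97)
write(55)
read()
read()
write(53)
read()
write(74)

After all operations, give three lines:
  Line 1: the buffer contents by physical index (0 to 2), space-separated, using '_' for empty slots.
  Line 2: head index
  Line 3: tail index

Answer: 74 _ _
0
1

Derivation:
write(97): buf=[97 _ _], head=0, tail=1, size=1
write(55): buf=[97 55 _], head=0, tail=2, size=2
read(): buf=[_ 55 _], head=1, tail=2, size=1
read(): buf=[_ _ _], head=2, tail=2, size=0
write(53): buf=[_ _ 53], head=2, tail=0, size=1
read(): buf=[_ _ _], head=0, tail=0, size=0
write(74): buf=[74 _ _], head=0, tail=1, size=1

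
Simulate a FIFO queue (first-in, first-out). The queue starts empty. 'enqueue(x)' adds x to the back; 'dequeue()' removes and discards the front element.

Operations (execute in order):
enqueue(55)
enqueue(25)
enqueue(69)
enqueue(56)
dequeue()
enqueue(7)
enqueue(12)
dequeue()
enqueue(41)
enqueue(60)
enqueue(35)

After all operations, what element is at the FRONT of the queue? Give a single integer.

Answer: 69

Derivation:
enqueue(55): queue = [55]
enqueue(25): queue = [55, 25]
enqueue(69): queue = [55, 25, 69]
enqueue(56): queue = [55, 25, 69, 56]
dequeue(): queue = [25, 69, 56]
enqueue(7): queue = [25, 69, 56, 7]
enqueue(12): queue = [25, 69, 56, 7, 12]
dequeue(): queue = [69, 56, 7, 12]
enqueue(41): queue = [69, 56, 7, 12, 41]
enqueue(60): queue = [69, 56, 7, 12, 41, 60]
enqueue(35): queue = [69, 56, 7, 12, 41, 60, 35]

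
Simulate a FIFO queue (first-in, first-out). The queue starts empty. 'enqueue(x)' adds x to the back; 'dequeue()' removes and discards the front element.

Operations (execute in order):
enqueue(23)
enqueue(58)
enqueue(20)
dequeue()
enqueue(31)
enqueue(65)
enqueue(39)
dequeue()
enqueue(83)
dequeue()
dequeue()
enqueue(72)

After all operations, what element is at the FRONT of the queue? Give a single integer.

enqueue(23): queue = [23]
enqueue(58): queue = [23, 58]
enqueue(20): queue = [23, 58, 20]
dequeue(): queue = [58, 20]
enqueue(31): queue = [58, 20, 31]
enqueue(65): queue = [58, 20, 31, 65]
enqueue(39): queue = [58, 20, 31, 65, 39]
dequeue(): queue = [20, 31, 65, 39]
enqueue(83): queue = [20, 31, 65, 39, 83]
dequeue(): queue = [31, 65, 39, 83]
dequeue(): queue = [65, 39, 83]
enqueue(72): queue = [65, 39, 83, 72]

Answer: 65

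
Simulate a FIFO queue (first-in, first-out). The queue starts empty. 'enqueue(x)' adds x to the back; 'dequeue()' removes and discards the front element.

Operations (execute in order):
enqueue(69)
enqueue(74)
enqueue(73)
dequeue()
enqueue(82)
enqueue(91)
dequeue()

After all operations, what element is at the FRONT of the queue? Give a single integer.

Answer: 73

Derivation:
enqueue(69): queue = [69]
enqueue(74): queue = [69, 74]
enqueue(73): queue = [69, 74, 73]
dequeue(): queue = [74, 73]
enqueue(82): queue = [74, 73, 82]
enqueue(91): queue = [74, 73, 82, 91]
dequeue(): queue = [73, 82, 91]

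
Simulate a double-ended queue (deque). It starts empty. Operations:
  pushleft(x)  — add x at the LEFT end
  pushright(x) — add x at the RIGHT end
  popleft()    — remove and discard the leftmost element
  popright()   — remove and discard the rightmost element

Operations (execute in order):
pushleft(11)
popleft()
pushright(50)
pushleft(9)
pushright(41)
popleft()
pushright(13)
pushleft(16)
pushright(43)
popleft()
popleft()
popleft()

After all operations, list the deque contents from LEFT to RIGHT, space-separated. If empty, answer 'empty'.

pushleft(11): [11]
popleft(): []
pushright(50): [50]
pushleft(9): [9, 50]
pushright(41): [9, 50, 41]
popleft(): [50, 41]
pushright(13): [50, 41, 13]
pushleft(16): [16, 50, 41, 13]
pushright(43): [16, 50, 41, 13, 43]
popleft(): [50, 41, 13, 43]
popleft(): [41, 13, 43]
popleft(): [13, 43]

Answer: 13 43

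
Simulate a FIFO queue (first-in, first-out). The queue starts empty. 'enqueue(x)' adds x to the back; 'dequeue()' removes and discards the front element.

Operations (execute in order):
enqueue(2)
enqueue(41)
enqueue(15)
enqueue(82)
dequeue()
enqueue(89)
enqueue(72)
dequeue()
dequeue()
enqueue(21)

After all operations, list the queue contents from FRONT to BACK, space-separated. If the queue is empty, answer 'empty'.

enqueue(2): [2]
enqueue(41): [2, 41]
enqueue(15): [2, 41, 15]
enqueue(82): [2, 41, 15, 82]
dequeue(): [41, 15, 82]
enqueue(89): [41, 15, 82, 89]
enqueue(72): [41, 15, 82, 89, 72]
dequeue(): [15, 82, 89, 72]
dequeue(): [82, 89, 72]
enqueue(21): [82, 89, 72, 21]

Answer: 82 89 72 21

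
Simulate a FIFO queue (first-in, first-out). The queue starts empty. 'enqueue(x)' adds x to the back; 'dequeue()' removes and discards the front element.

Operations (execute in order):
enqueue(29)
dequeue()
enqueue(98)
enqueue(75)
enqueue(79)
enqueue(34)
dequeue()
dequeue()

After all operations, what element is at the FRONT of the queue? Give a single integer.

enqueue(29): queue = [29]
dequeue(): queue = []
enqueue(98): queue = [98]
enqueue(75): queue = [98, 75]
enqueue(79): queue = [98, 75, 79]
enqueue(34): queue = [98, 75, 79, 34]
dequeue(): queue = [75, 79, 34]
dequeue(): queue = [79, 34]

Answer: 79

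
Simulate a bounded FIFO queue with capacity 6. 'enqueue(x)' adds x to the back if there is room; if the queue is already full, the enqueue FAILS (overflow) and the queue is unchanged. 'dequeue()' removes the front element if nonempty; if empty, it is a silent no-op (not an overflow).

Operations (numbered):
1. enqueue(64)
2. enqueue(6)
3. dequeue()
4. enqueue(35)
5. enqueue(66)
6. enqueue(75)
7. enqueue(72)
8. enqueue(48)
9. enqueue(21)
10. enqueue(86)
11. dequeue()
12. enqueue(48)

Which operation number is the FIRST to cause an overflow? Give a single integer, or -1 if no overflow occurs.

1. enqueue(64): size=1
2. enqueue(6): size=2
3. dequeue(): size=1
4. enqueue(35): size=2
5. enqueue(66): size=3
6. enqueue(75): size=4
7. enqueue(72): size=5
8. enqueue(48): size=6
9. enqueue(21): size=6=cap → OVERFLOW (fail)
10. enqueue(86): size=6=cap → OVERFLOW (fail)
11. dequeue(): size=5
12. enqueue(48): size=6

Answer: 9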